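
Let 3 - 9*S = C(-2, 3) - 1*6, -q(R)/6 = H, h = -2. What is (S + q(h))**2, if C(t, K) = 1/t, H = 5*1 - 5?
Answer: 361/324 ≈ 1.1142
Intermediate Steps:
H = 0 (H = 5 - 5 = 0)
q(R) = 0 (q(R) = -6*0 = 0)
S = 19/18 (S = 1/3 - (1/(-2) - 1*6)/9 = 1/3 - (-1/2 - 6)/9 = 1/3 - 1/9*(-13/2) = 1/3 + 13/18 = 19/18 ≈ 1.0556)
(S + q(h))**2 = (19/18 + 0)**2 = (19/18)**2 = 361/324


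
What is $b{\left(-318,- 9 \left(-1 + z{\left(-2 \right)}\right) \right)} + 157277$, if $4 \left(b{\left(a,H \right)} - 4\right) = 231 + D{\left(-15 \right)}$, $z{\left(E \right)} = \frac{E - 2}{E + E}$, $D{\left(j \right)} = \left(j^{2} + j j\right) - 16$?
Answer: $\frac{629789}{4} \approx 1.5745 \cdot 10^{5}$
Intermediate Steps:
$D{\left(j \right)} = -16 + 2 j^{2}$ ($D{\left(j \right)} = \left(j^{2} + j^{2}\right) - 16 = 2 j^{2} - 16 = -16 + 2 j^{2}$)
$z{\left(E \right)} = \frac{-2 + E}{2 E}$
$b{\left(a,H \right)} = \frac{681}{4}$ ($b{\left(a,H \right)} = 4 + \frac{231 - \left(16 - 2 \left(-15\right)^{2}\right)}{4} = 4 + \frac{231 + \left(-16 + 2 \cdot 225\right)}{4} = 4 + \frac{231 + \left(-16 + 450\right)}{4} = 4 + \frac{231 + 434}{4} = 4 + \frac{1}{4} \cdot 665 = 4 + \frac{665}{4} = \frac{681}{4}$)
$b{\left(-318,- 9 \left(-1 + z{\left(-2 \right)}\right) \right)} + 157277 = \frac{681}{4} + 157277 = \frac{629789}{4}$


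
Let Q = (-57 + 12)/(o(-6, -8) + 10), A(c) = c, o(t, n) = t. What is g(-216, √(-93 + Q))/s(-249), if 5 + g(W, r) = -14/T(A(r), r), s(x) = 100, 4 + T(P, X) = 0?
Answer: -3/200 ≈ -0.015000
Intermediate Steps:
T(P, X) = -4 (T(P, X) = -4 + 0 = -4)
Q = -45/4 (Q = (-57 + 12)/(-6 + 10) = -45/4 ≈ -11.250)
g(W, r) = -3/2 (g(W, r) = -5 - 14/(-4) = -5 - 14*(-¼) = -5 + 7/2 = -3/2)
g(-216, √(-93 + Q))/s(-249) = -3/2/100 = -3/2*1/100 = -3/200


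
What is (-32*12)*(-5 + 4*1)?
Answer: 384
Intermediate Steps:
(-32*12)*(-5 + 4*1) = -384*(-5 + 4) = -384*(-1) = 384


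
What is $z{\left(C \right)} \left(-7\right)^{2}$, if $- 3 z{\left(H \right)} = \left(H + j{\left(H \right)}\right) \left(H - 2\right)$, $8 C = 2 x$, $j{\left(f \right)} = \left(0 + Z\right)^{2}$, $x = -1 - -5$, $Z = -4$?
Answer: $\frac{833}{3} \approx 277.67$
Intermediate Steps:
$x = 4$ ($x = -1 + 5 = 4$)
$j{\left(f \right)} = 16$ ($j{\left(f \right)} = \left(0 - 4\right)^{2} = \left(-4\right)^{2} = 16$)
$C = 1$ ($C = \frac{2 \cdot 4}{8} = \frac{1}{8} \cdot 8 = 1$)
$z{\left(H \right)} = - \frac{\left(-2 + H\right) \left(16 + H\right)}{3}$ ($z{\left(H \right)} = - \frac{\left(H + 16\right) \left(H - 2\right)}{3} = - \frac{\left(16 + H\right) \left(-2 + H\right)}{3} = - \frac{\left(-2 + H\right) \left(16 + H\right)}{3}$)
$z{\left(C \right)} \left(-7\right)^{2} = \left(\frac{32}{3} - \frac{14}{3} - \frac{1^{2}}{3}\right) \left(-7\right)^{2} = \left(\frac{32}{3} - \frac{14}{3} - \frac{1}{3}\right) 49 = \frac{17}{3} \cdot 49 = \frac{833}{3}$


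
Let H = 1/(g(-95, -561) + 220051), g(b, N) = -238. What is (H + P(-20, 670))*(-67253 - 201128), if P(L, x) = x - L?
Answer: -40705606867951/219813 ≈ -1.8518e+8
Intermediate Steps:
H = 1/219813 (H = 1/(-238 + 220051) = 1/219813 ≈ 4.5493e-6)
(H + P(-20, 670))*(-67253 - 201128) = (1/219813 + (670 - 1*(-20)))*(-67253 - 201128) = (1/219813 + (670 + 20))*(-268381) = (1/219813 + 690)*(-268381) = (151670971/219813)*(-268381) = -40705606867951/219813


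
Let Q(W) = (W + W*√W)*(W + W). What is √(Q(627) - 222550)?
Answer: √(563708 + 786258*√627) ≈ 4500.2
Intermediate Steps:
Q(W) = 2*W*(W + W^(3/2)) (Q(W) = (W + W^(3/2))*(2*W) = 2*W*(W + W^(3/2)))
√(Q(627) - 222550) = √((2*627² + 2*627^(5/2)) - 222550) = √((2*393129 + 2*(393129*√627)) - 222550) = √((786258 + 786258*√627) - 222550) = √(563708 + 786258*√627)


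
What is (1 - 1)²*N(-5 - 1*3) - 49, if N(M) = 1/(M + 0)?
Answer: -49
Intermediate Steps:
N(M) = 1/M
(1 - 1)²*N(-5 - 1*3) - 49 = (1 - 1)²/(-5 - 1*3) - 49 = 0²/(-5 - 3) - 49 = 0/(-8) - 49 = 0*(-⅛) - 49 = 0 - 49 = -49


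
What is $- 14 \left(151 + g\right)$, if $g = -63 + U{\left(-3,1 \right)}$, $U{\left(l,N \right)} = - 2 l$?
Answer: $-1316$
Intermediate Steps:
$g = -57$ ($g = -63 - -6 = -63 + 6 = -57$)
$- 14 \left(151 + g\right) = - 14 \left(151 - 57\right) = \left(-14\right) 94 = -1316$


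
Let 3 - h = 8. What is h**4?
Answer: 625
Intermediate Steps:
h = -5 (h = 3 - 1*8 = 3 - 8 = -5)
h**4 = (-5)**4 = 625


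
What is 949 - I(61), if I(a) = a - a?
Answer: 949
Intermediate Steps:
I(a) = 0
949 - I(61) = 949 - 1*0 = 949 + 0 = 949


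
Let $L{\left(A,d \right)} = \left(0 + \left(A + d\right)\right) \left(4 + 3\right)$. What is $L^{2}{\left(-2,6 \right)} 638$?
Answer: $500192$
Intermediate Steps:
$L{\left(A,d \right)} = 7 A + 7 d$ ($L{\left(A,d \right)} = \left(A + d\right) 7 = 7 A + 7 d$)
$L^{2}{\left(-2,6 \right)} 638 = \left(7 \left(-2\right) + 7 \cdot 6\right)^{2} \cdot 638 = \left(-14 + 42\right)^{2} \cdot 638 = 28^{2} \cdot 638 = 784 \cdot 638 = 500192$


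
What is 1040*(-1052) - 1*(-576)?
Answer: -1093504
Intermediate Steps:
1040*(-1052) - 1*(-576) = -1094080 + 576 = -1093504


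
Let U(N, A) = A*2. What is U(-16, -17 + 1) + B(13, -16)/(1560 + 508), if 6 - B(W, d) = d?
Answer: -3007/94 ≈ -31.989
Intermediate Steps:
B(W, d) = 6 - d
U(N, A) = 2*A
U(-16, -17 + 1) + B(13, -16)/(1560 + 508) = 2*(-17 + 1) + (6 - 1*(-16))/(1560 + 508) = 2*(-16) + (6 + 16)/2068 = -32 + 22*(1/2068) = -32 + 1/94 = -3007/94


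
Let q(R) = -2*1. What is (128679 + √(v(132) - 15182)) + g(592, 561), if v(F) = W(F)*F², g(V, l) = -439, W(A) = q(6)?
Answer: 128240 + I*√50030 ≈ 1.2824e+5 + 223.67*I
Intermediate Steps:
q(R) = -2
W(A) = -2
v(F) = -2*F²
(128679 + √(v(132) - 15182)) + g(592, 561) = (128679 + √(-2*132² - 15182)) - 439 = (128679 + √(-2*17424 - 15182)) - 439 = (128679 + √(-34848 - 15182)) - 439 = (128679 + √(-50030)) - 439 = (128679 + I*√50030) - 439 = 128240 + I*√50030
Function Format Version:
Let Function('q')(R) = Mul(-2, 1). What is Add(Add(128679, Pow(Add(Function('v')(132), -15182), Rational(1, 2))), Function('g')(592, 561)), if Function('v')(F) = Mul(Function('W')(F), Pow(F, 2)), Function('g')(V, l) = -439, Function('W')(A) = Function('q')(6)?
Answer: Add(128240, Mul(I, Pow(50030, Rational(1, 2)))) ≈ Add(1.2824e+5, Mul(223.67, I))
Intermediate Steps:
Function('q')(R) = -2
Function('W')(A) = -2
Function('v')(F) = Mul(-2, Pow(F, 2))
Add(Add(128679, Pow(Add(Function('v')(132), -15182), Rational(1, 2))), Function('g')(592, 561)) = Add(Add(128679, Pow(Add(Mul(-2, Pow(132, 2)), -15182), Rational(1, 2))), -439) = Add(Add(128679, Pow(Add(Mul(-2, 17424), -15182), Rational(1, 2))), -439) = Add(Add(128679, Pow(Add(-34848, -15182), Rational(1, 2))), -439) = Add(Add(128679, Pow(-50030, Rational(1, 2))), -439) = Add(Add(128679, Mul(I, Pow(50030, Rational(1, 2)))), -439) = Add(128240, Mul(I, Pow(50030, Rational(1, 2))))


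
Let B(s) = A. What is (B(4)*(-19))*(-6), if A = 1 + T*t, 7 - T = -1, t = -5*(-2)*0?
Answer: 114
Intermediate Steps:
t = 0 (t = 10*0 = 0)
T = 8 (T = 7 - 1*(-1) = 7 + 1 = 8)
A = 1 (A = 1 + 8*0 = 1 + 0 = 1)
B(s) = 1
(B(4)*(-19))*(-6) = (1*(-19))*(-6) = -19*(-6) = 114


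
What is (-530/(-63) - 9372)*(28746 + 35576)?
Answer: -37943933732/63 ≈ -6.0229e+8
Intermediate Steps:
(-530/(-63) - 9372)*(28746 + 35576) = (-530*(-1/63) - 9372)*64322 = (530/63 - 9372)*64322 = -589906/63*64322 = -37943933732/63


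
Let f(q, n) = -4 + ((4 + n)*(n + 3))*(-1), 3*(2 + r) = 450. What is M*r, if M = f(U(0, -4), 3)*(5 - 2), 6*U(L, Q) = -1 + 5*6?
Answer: -20424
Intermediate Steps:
r = 148 (r = -2 + (⅓)*450 = -2 + 150 = 148)
U(L, Q) = 29/6 (U(L, Q) = (-1 + 5*6)/6 = (-1 + 30)/6 = (⅙)*29 = 29/6)
f(q, n) = -4 - (3 + n)*(4 + n) (f(q, n) = -4 + ((4 + n)*(3 + n))*(-1) = -4 + ((3 + n)*(4 + n))*(-1) = -4 - (3 + n)*(4 + n))
M = -138 (M = (-16 - 1*3² - 7*3)*(5 - 2) = (-16 - 1*9 - 21)*3 = (-16 - 9 - 21)*3 = -46*3 = -138)
M*r = -138*148 = -20424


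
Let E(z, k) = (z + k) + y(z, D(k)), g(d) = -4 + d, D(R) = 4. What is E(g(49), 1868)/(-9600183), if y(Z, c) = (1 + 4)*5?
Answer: -646/3200061 ≈ -0.00020187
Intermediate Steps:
y(Z, c) = 25 (y(Z, c) = 5*5 = 25)
E(z, k) = 25 + k + z (E(z, k) = (z + k) + 25 = (k + z) + 25 = 25 + k + z)
E(g(49), 1868)/(-9600183) = (25 + 1868 + (-4 + 49))/(-9600183) = (25 + 1868 + 45)*(-1/9600183) = 1938*(-1/9600183) = -646/3200061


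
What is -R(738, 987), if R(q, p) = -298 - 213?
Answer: 511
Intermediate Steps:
R(q, p) = -511
-R(738, 987) = -1*(-511) = 511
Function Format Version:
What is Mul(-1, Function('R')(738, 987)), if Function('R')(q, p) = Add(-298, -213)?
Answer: 511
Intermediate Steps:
Function('R')(q, p) = -511
Mul(-1, Function('R')(738, 987)) = Mul(-1, -511) = 511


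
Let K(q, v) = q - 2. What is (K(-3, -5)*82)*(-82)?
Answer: 33620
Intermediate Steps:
K(q, v) = -2 + q
(K(-3, -5)*82)*(-82) = ((-2 - 3)*82)*(-82) = -5*82*(-82) = -410*(-82) = 33620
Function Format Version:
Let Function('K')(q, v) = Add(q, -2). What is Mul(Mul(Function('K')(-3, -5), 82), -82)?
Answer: 33620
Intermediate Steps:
Function('K')(q, v) = Add(-2, q)
Mul(Mul(Function('K')(-3, -5), 82), -82) = Mul(Mul(Add(-2, -3), 82), -82) = Mul(Mul(-5, 82), -82) = Mul(-410, -82) = 33620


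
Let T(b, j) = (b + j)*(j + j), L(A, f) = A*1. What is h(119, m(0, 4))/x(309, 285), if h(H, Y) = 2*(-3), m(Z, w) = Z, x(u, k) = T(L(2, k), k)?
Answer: -1/27265 ≈ -3.6677e-5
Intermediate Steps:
L(A, f) = A
T(b, j) = 2*j*(b + j) (T(b, j) = (b + j)*(2*j) = 2*j*(b + j))
x(u, k) = 2*k*(2 + k)
h(H, Y) = -6
h(119, m(0, 4))/x(309, 285) = -6*1/(570*(2 + 285)) = -6/(2*285*287) = -6/163590 = -6*1/163590 = -1/27265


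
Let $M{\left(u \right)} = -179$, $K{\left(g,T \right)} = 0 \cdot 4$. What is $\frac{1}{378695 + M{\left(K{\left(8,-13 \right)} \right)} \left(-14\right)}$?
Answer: $\frac{1}{381201} \approx 2.6233 \cdot 10^{-6}$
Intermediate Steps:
$K{\left(g,T \right)} = 0$
$\frac{1}{378695 + M{\left(K{\left(8,-13 \right)} \right)} \left(-14\right)} = \frac{1}{378695 - -2506} = \frac{1}{378695 + 2506} = \frac{1}{381201}$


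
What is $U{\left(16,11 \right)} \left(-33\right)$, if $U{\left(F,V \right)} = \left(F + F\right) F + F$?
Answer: $-17424$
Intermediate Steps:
$U{\left(F,V \right)} = F + 2 F^{2}$ ($U{\left(F,V \right)} = 2 F F + F = 2 F^{2} + F = F + 2 F^{2}$)
$U{\left(16,11 \right)} \left(-33\right) = 16 \left(1 + 2 \cdot 16\right) \left(-33\right) = 16 \left(1 + 32\right) \left(-33\right) = 16 \cdot 33 \left(-33\right) = 528 \left(-33\right) = -17424$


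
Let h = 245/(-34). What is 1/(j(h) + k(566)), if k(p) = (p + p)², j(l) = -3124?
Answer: 1/1278300 ≈ 7.8229e-7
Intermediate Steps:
h = -245/34 (h = 245*(-1/34) = -245/34 ≈ -7.2059)
k(p) = 4*p² (k(p) = (2*p)² = 4*p²)
1/(j(h) + k(566)) = 1/(-3124 + 4*566²) = 1/(-3124 + 4*320356) = 1/(-3124 + 1281424) = 1/1278300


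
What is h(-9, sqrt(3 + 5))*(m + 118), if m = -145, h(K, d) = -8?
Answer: 216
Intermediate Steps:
h(-9, sqrt(3 + 5))*(m + 118) = -8*(-145 + 118) = -8*(-27) = 216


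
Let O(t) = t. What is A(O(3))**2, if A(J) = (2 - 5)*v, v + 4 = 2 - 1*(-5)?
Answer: 81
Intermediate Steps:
v = 3 (v = -4 + (2 - 1*(-5)) = -4 + (2 + 5) = -4 + 7 = 3)
A(J) = -9 (A(J) = (2 - 5)*3 = -3*3 = -9)
A(O(3))**2 = (-9)**2 = 81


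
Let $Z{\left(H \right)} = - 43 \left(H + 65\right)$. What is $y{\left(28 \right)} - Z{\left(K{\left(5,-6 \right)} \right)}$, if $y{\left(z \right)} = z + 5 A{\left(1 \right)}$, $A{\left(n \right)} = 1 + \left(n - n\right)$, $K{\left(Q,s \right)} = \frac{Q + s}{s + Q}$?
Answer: $2871$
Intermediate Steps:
$K{\left(Q,s \right)} = 1$ ($K{\left(Q,s \right)} = \frac{Q + s}{Q + s} = 1$)
$A{\left(n \right)} = 1$ ($A{\left(n \right)} = 1 + 0 = 1$)
$Z{\left(H \right)} = -2795 - 43 H$ ($Z{\left(H \right)} = - 43 \left(65 + H\right) = -2795 - 43 H$)
$y{\left(z \right)} = 5 + z$ ($y{\left(z \right)} = z + 5 \cdot 1 = z + 5 = 5 + z$)
$y{\left(28 \right)} - Z{\left(K{\left(5,-6 \right)} \right)} = \left(5 + 28\right) - \left(-2795 - 43\right) = 33 - \left(-2795 - 43\right) = 33 - -2838 = 33 + 2838 = 2871$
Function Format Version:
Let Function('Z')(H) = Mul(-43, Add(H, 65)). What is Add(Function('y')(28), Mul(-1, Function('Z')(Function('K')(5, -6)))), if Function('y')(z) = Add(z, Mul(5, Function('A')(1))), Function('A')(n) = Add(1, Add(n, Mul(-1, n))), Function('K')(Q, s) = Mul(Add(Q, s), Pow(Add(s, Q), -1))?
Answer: 2871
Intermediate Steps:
Function('K')(Q, s) = 1 (Function('K')(Q, s) = Mul(Add(Q, s), Pow(Add(Q, s), -1)) = 1)
Function('A')(n) = 1 (Function('A')(n) = Add(1, 0) = 1)
Function('Z')(H) = Add(-2795, Mul(-43, H)) (Function('Z')(H) = Mul(-43, Add(65, H)) = Add(-2795, Mul(-43, H)))
Function('y')(z) = Add(5, z) (Function('y')(z) = Add(z, Mul(5, 1)) = Add(z, 5) = Add(5, z))
Add(Function('y')(28), Mul(-1, Function('Z')(Function('K')(5, -6)))) = Add(Add(5, 28), Mul(-1, Add(-2795, Mul(-43, 1)))) = Add(33, Mul(-1, Add(-2795, -43))) = Add(33, Mul(-1, -2838)) = Add(33, 2838) = 2871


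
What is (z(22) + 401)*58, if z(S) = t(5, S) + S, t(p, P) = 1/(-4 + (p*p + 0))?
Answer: 515272/21 ≈ 24537.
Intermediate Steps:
t(p, P) = 1/(-4 + p²) (t(p, P) = 1/(-4 + (p² + 0)) = 1/(-4 + p²))
z(S) = 1/21 + S (z(S) = 1/(-4 + 5²) + S = 1/(-4 + 25) + S = 1/21 + S)
(z(22) + 401)*58 = ((1/21 + 22) + 401)*58 = (463/21 + 401)*58 = (8884/21)*58 = 515272/21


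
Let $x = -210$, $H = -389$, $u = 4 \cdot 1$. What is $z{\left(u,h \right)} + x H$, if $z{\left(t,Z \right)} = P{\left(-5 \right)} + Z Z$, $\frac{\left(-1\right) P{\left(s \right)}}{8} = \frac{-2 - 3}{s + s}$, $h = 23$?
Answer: $82215$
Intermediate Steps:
$u = 4$
$P{\left(s \right)} = \frac{20}{s}$ ($P{\left(s \right)} = - 8 \frac{-2 - 3}{s + s} = - 8 \left(- \frac{5}{2 s}\right) = \frac{20}{s}$)
$z{\left(t,Z \right)} = -4 + Z^{2}$ ($z{\left(t,Z \right)} = \frac{20}{-5} + Z Z = 20 \left(- \frac{1}{5}\right) + Z^{2} = -4 + Z^{2}$)
$z{\left(u,h \right)} + x H = \left(-4 + 23^{2}\right) - -81690 = \left(-4 + 529\right) + 81690 = 525 + 81690 = 82215$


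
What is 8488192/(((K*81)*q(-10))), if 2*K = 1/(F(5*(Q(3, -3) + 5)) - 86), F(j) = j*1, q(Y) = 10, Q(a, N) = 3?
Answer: -390456832/405 ≈ -9.6409e+5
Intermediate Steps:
F(j) = j
K = -1/92 (K = 1/(2*(5*(3 + 5) - 86)) = 1/(2*(5*8 - 86)) = 1/(2*(40 - 86)) = (½)/(-46) = (½)*(-1/46) = -1/92 ≈ -0.010870)
8488192/(((K*81)*q(-10))) = 8488192/((-1/92*81*10)) = 8488192/((-81/92*10)) = 8488192/(-405/46) = 8488192*(-46/405) = -390456832/405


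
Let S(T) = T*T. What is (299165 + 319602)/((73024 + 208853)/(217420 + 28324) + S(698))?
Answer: 152058277648/119727741653 ≈ 1.2700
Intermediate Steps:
S(T) = T²
(299165 + 319602)/((73024 + 208853)/(217420 + 28324) + S(698)) = (299165 + 319602)/((73024 + 208853)/(217420 + 28324) + 698²) = 618767/(281877/245744 + 487204) = 618767/(119727741653/245744) = 618767*(245744/119727741653) = 152058277648/119727741653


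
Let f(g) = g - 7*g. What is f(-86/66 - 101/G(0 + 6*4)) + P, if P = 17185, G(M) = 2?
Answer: 192454/11 ≈ 17496.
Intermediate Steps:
f(g) = -6*g
f(-86/66 - 101/G(0 + 6*4)) + P = -6*(-86/66 - 101/2) + 17185 = -6*(-86*1/66 - 101*½) + 17185 = -6*(-43/33 - 101/2) + 17185 = -6*(-3419/66) + 17185 = 3419/11 + 17185 = 192454/11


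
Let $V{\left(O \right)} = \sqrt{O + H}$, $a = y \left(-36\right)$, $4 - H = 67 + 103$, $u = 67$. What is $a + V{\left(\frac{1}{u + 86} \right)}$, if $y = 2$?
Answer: $-72 + \frac{i \sqrt{431749}}{51} \approx -72.0 + 12.884 i$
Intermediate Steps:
$H = -166$ ($H = 4 - \left(67 + 103\right) = 4 - 170 = -166$)
$a = -72$ ($a = 2 \left(-36\right) = -72$)
$V{\left(O \right)} = \sqrt{-166 + O}$ ($V{\left(O \right)} = \sqrt{O - 166} = \sqrt{-166 + O}$)
$a + V{\left(\frac{1}{u + 86} \right)} = -72 + \sqrt{-166 + \frac{1}{67 + 86}} = -72 + \sqrt{-166 + \frac{1}{153}} = -72 + \sqrt{- \frac{25397}{153}} = -72 + \frac{i \sqrt{431749}}{51}$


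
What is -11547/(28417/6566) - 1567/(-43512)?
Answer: -3298930968785/1236480504 ≈ -2668.0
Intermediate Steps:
-11547/(28417/6566) - 1567/(-43512) = -11547/(28417*(1/6566)) - 1567*(-1/43512) = -11547/28417/6566 + 1567/43512 = -11547*6566/28417 + 1567/43512 = -75817602/28417 + 1567/43512 = -3298930968785/1236480504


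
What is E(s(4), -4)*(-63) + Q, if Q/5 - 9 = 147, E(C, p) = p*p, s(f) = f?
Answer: -228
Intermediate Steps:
E(C, p) = p²
Q = 780 (Q = 45 + 5*147 = 45 + 735 = 780)
E(s(4), -4)*(-63) + Q = (-4)²*(-63) + 780 = 16*(-63) + 780 = -1008 + 780 = -228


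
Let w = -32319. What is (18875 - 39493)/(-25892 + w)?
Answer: 20618/58211 ≈ 0.35419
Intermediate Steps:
(18875 - 39493)/(-25892 + w) = (18875 - 39493)/(-25892 - 32319) = -20618/(-58211) = -20618*(-1/58211) = 20618/58211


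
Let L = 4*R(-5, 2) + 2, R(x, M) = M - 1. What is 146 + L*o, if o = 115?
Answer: 836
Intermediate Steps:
R(x, M) = -1 + M
L = 6 (L = 4*(-1 + 2) + 2 = 4*1 + 2 = 4 + 2 = 6)
146 + L*o = 146 + 6*115 = 146 + 690 = 836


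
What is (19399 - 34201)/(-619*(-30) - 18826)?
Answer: 7401/128 ≈ 57.820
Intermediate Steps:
(19399 - 34201)/(-619*(-30) - 18826) = -14802/(18570 - 18826) = -14802/(-256) = -14802*(-1/256) = 7401/128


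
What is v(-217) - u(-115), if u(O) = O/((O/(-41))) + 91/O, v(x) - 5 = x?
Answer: -19574/115 ≈ -170.21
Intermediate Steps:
v(x) = 5 + x
u(O) = -41 + 91/O (u(O) = O/((O*(-1/41))) + 91/O = O/((-O/41)) + 91/O = O*(-41/O) + 91/O = -41 + 91/O)
v(-217) - u(-115) = (5 - 217) - (-41 + 91/(-115)) = -212 - (-41 + 91*(-1/115)) = -212 - (-41 - 91/115) = -212 - 1*(-4806/115) = -212 + 4806/115 = -19574/115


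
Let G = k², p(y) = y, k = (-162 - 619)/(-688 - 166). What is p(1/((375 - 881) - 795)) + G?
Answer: 792829945/948840116 ≈ 0.83558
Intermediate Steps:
k = 781/854 (k = -781/(-854) = -781*(-1/854) = 781/854 ≈ 0.91452)
G = 609961/729316 (G = (781/854)² = 609961/729316 ≈ 0.83635)
p(1/((375 - 881) - 795)) + G = 1/((375 - 881) - 795) + 609961/729316 = 1/(-506 - 795) + 609961/729316 = 1/(-1301) + 609961/729316 = -1/1301 + 609961/729316 = 792829945/948840116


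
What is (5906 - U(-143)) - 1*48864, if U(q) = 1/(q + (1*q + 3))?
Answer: -12157113/283 ≈ -42958.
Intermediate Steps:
U(q) = 1/(3 + 2*q) (U(q) = 1/(q + (q + 3)) = 1/(q + (3 + q)) = 1/(3 + 2*q))
(5906 - U(-143)) - 1*48864 = (5906 - 1/(3 + 2*(-143))) - 1*48864 = (5906 - 1/(3 - 286)) - 48864 = (5906 - 1/(-283)) - 48864 = (5906 - 1*(-1/283)) - 48864 = (5906 + 1/283) - 48864 = 1671399/283 - 48864 = -12157113/283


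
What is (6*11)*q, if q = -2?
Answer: -132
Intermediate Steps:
(6*11)*q = (6*11)*(-2) = 66*(-2) = -132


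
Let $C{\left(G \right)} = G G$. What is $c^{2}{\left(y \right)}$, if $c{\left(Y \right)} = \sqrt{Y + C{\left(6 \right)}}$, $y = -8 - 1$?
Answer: $27$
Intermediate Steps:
$y = -9$
$C{\left(G \right)} = G^{2}$
$c{\left(Y \right)} = \sqrt{36 + Y}$ ($c{\left(Y \right)} = \sqrt{Y + 6^{2}} = \sqrt{Y + 36} = \sqrt{36 + Y}$)
$c^{2}{\left(y \right)} = \left(\sqrt{36 - 9}\right)^{2} = \left(\sqrt{27}\right)^{2} = \left(3 \sqrt{3}\right)^{2} = 27$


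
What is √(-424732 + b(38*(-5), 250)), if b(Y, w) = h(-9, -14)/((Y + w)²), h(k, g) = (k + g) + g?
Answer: I*√1529035237/60 ≈ 651.71*I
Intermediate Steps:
h(k, g) = k + 2*g (h(k, g) = (g + k) + g = k + 2*g)
b(Y, w) = -37/(Y + w)² (b(Y, w) = (-9 + 2*(-14))/((Y + w)²) = (-9 - 28)/(Y + w)² = -37/(Y + w)²)
√(-424732 + b(38*(-5), 250)) = √(-424732 - 37/(38*(-5) + 250)²) = √(-424732 - 37/(-190 + 250)²) = √(-424732 - 37/60²) = √(-424732 - 37*1/3600) = √(-424732 - 37/3600) = √(-1529035237/3600) = I*√1529035237/60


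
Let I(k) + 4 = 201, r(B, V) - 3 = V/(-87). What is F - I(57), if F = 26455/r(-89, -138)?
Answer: 740994/133 ≈ 5571.4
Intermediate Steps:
r(B, V) = 3 - V/87 (r(B, V) = 3 + V/(-87) = 3 + V*(-1/87) = 3 - V/87)
I(k) = 197 (I(k) = -4 + 201 = 197)
F = 767195/133 (F = 26455/(3 - 1/87*(-138)) = 26455/(3 + 46/29) = 26455/(133/29) = 26455*(29/133) = 767195/133 ≈ 5768.4)
F - I(57) = 767195/133 - 1*197 = 767195/133 - 197 = 740994/133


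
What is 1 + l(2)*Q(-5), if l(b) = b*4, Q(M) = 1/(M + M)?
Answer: ⅕ ≈ 0.20000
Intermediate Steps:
Q(M) = 1/(2*M)
l(b) = 4*b
1 + l(2)*Q(-5) = 1 + (4*2)*((½)/(-5)) = 1 + 8*((½)*(-⅕)) = 1 + 8*(-⅒) = 1 - ⅘ = ⅕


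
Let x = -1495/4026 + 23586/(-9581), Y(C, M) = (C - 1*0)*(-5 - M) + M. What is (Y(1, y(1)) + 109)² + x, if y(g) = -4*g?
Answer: 37917948515/3506646 ≈ 10813.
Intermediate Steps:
Y(C, M) = M + C*(-5 - M) (Y(C, M) = (C + 0)*(-5 - M) + M = C*(-5 - M) + M = M + C*(-5 - M))
x = -9934621/3506646 (x = -1495*1/4026 + 23586*(-1/9581) = -1495/4026 - 23586/9581 = -9934621/3506646 ≈ -2.8331)
(Y(1, y(1)) + 109)² + x = ((-4*1 - 5*1 - 1*1*(-4*1)) + 109)² - 9934621/3506646 = ((-4 - 5 - 1*1*(-4)) + 109)² - 9934621/3506646 = ((-4 - 5 + 4) + 109)² - 9934621/3506646 = (-5 + 109)² - 9934621/3506646 = 104² - 9934621/3506646 = 10816 - 9934621/3506646 = 37917948515/3506646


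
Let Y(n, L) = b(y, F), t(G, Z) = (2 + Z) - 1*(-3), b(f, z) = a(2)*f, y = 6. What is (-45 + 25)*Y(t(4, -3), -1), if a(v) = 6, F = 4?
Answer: -720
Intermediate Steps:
b(f, z) = 6*f
t(G, Z) = 5 + Z (t(G, Z) = (2 + Z) + 3 = 5 + Z)
Y(n, L) = 36 (Y(n, L) = 6*6 = 36)
(-45 + 25)*Y(t(4, -3), -1) = (-45 + 25)*36 = -20*36 = -720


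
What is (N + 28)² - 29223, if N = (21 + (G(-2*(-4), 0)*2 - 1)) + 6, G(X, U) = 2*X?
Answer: -21827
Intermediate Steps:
N = 58 (N = (21 + ((2*(-2*(-4)))*2 - 1)) + 6 = (21 + ((2*8)*2 - 1)) + 6 = (21 + (16*2 - 1)) + 6 = (21 + (32 - 1)) + 6 = (21 + 31) + 6 = 52 + 6 = 58)
(N + 28)² - 29223 = (58 + 28)² - 29223 = 86² - 29223 = 7396 - 29223 = -21827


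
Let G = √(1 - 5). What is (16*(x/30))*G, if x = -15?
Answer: -16*I ≈ -16.0*I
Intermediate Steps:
G = 2*I (G = √(-4) = 2*I ≈ 2.0*I)
(16*(x/30))*G = (16*(-15/30))*(2*I) = (16*(-15*1/30))*(2*I) = (16*(-½))*(2*I) = -16*I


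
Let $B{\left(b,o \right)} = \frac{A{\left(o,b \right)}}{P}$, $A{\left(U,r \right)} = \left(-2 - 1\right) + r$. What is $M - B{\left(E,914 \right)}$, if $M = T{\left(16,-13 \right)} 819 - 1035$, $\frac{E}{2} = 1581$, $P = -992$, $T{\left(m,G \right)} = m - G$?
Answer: $\frac{22537431}{992} \approx 22719.0$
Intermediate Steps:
$A{\left(U,r \right)} = -3 + r$
$E = 3162$ ($E = 2 \cdot 1581 = 3162$)
$B{\left(b,o \right)} = \frac{3}{992} - \frac{b}{992}$ ($B{\left(b,o \right)} = \frac{-3 + b}{-992} = \left(-3 + b\right) \left(- \frac{1}{992}\right) = \frac{3}{992} - \frac{b}{992}$)
$M = 22716$ ($M = \left(16 - -13\right) 819 - 1035 = \left(16 + 13\right) 819 - 1035 = 29 \cdot 819 - 1035 = 23751 - 1035 = 22716$)
$M - B{\left(E,914 \right)} = 22716 - \left(\frac{3}{992} - \frac{51}{16}\right) = 22716 - - \frac{3159}{992} = 22716 + \frac{3159}{992} = \frac{22537431}{992}$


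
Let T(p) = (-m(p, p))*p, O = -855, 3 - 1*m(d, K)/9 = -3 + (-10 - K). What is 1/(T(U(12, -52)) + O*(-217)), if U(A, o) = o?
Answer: 1/168687 ≈ 5.9281e-6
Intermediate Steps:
m(d, K) = 144 + 9*K (m(d, K) = 27 - 9*(-3 + (-10 - K)) = 27 - 9*(-13 - K) = 27 + (117 + 9*K) = 144 + 9*K)
T(p) = p*(-144 - 9*p) (T(p) = (-(144 + 9*p))*p = (-144 - 9*p)*p = p*(-144 - 9*p))
1/(T(U(12, -52)) + O*(-217)) = 1/(-9*(-52)*(16 - 52) - 855*(-217)) = 1/(-9*(-52)*(-36) + 185535) = 1/(-16848 + 185535) = 1/168687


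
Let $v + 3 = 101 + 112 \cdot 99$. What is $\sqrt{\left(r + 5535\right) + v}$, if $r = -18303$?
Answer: $i \sqrt{1582} \approx 39.774 i$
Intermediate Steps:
$v = 11186$ ($v = -3 + \left(101 + 112 \cdot 99\right) = -3 + \left(101 + 11088\right) = -3 + 11189 = 11186$)
$\sqrt{\left(r + 5535\right) + v} = \sqrt{\left(-18303 + 5535\right) + 11186} = \sqrt{-12768 + 11186} = \sqrt{-1582} = i \sqrt{1582}$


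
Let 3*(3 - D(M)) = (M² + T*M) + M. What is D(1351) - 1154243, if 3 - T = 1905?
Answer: -2719670/3 ≈ -9.0656e+5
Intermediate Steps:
T = -1902 (T = 3 - 1*1905 = 3 - 1905 = -1902)
D(M) = 3 - M²/3 + 1901*M/3 (D(M) = 3 - ((M² - 1902*M) + M)/3 = 3 - (M² - 1901*M)/3 = 3 + (-M²/3 + 1901*M/3) = 3 - M²/3 + 1901*M/3)
D(1351) - 1154243 = (3 - ⅓*1351² + (1901/3)*1351) - 1154243 = (3 - ⅓*1825201 + 2568251/3) - 1154243 = (3 - 1825201/3 + 2568251/3) - 1154243 = 743059/3 - 1154243 = -2719670/3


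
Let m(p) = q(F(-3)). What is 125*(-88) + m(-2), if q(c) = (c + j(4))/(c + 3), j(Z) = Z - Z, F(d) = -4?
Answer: -10996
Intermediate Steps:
j(Z) = 0
q(c) = c/(3 + c) (q(c) = (c + 0)/(c + 3) = c/(3 + c))
m(p) = 4 (m(p) = -4/(3 - 4) = -4/(-1) = -4*(-1) = 4)
125*(-88) + m(-2) = 125*(-88) + 4 = -11000 + 4 = -10996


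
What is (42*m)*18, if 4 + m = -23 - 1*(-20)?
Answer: -5292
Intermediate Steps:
m = -7 (m = -4 + (-23 - 1*(-20)) = -4 + (-23 + 20) = -4 - 3 = -7)
(42*m)*18 = (42*(-7))*18 = -294*18 = -5292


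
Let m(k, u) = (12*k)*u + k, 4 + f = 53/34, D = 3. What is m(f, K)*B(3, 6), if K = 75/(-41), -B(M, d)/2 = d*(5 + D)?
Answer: -3422256/697 ≈ -4910.0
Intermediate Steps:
B(M, d) = -16*d (B(M, d) = -2*d*(5 + 3) = -2*d*8 = -16*d)
f = -83/34 (f = -4 + 53/34 = -83/34 ≈ -2.4412)
K = -75/41 (K = 75*(-1/41) = -75/41 ≈ -1.8293)
m(k, u) = k + 12*k*u (m(k, u) = 12*k*u + k = k + 12*k*u)
m(f, K)*B(3, 6) = (-83*(1 + 12*(-75/41))/34)*(-16*6) = -83*(1 - 900/41)/34*(-96) = -83/34*(-859/41)*(-96) = (71297/1394)*(-96) = -3422256/697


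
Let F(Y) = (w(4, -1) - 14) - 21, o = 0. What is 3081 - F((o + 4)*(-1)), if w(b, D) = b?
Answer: 3112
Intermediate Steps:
F(Y) = -31 (F(Y) = (4 - 14) - 21 = -10 - 21 = -31)
3081 - F((o + 4)*(-1)) = 3081 - 1*(-31) = 3081 + 31 = 3112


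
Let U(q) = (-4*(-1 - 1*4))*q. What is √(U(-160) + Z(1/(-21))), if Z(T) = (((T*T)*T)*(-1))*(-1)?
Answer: I*√622339221/441 ≈ 56.569*I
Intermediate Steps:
U(q) = 20*q (U(q) = (-4*(-1 - 4))*q = (-4*(-5))*q = 20*q)
Z(T) = T³ (Z(T) = ((T²*T)*(-1))*(-1) = (T³*(-1))*(-1) = -T³*(-1) = T³)
√(U(-160) + Z(1/(-21))) = √(20*(-160) + (1/(-21))³) = √(-3200 + (-1/21)³) = √(-3200 - 1/9261) = √(-29635201/9261) = I*√622339221/441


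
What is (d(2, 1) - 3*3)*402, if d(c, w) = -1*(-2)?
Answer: -2814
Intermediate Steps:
d(c, w) = 2
(d(2, 1) - 3*3)*402 = (2 - 3*3)*402 = (2 - 9)*402 = -7*402 = -2814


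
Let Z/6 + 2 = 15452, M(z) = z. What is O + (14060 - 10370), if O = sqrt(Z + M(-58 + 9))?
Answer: 3690 + sqrt(92651) ≈ 3994.4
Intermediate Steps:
Z = 92700 (Z = -12 + 6*15452 = -12 + 92712 = 92700)
O = sqrt(92651) (O = sqrt(92700 + (-58 + 9)) = sqrt(92700 - 49) = sqrt(92651) ≈ 304.39)
O + (14060 - 10370) = sqrt(92651) + (14060 - 10370) = sqrt(92651) + 3690 = 3690 + sqrt(92651)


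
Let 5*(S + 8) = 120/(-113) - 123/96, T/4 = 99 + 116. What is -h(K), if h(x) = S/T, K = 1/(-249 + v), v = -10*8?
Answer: 153113/15548800 ≈ 0.0098473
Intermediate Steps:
v = -80
T = 860 (T = 4*(99 + 116) = 4*215 = 860)
S = -153113/18080 (S = -8 + (120/(-113) - 123/96)/5 = -8 + (120*(-1/113) - 123*1/96)/5 = -8 + (-120/113 - 41/32)/5 = -8 + (⅕)*(-8473/3616) = -8 - 8473/18080 = -153113/18080 ≈ -8.4686)
K = -1/329 (K = 1/(-249 - 80) = 1/(-329) = -1/329 ≈ -0.0030395)
h(x) = -153113/15548800 (h(x) = -153113/18080/860 = -153113/18080*1/860 = -153113/15548800)
-h(K) = -1*(-153113/15548800) = 153113/15548800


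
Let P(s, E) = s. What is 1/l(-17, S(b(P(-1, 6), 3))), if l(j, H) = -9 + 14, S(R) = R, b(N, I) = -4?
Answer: 1/5 ≈ 0.20000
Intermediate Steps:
l(j, H) = 5
1/l(-17, S(b(P(-1, 6), 3))) = 1/5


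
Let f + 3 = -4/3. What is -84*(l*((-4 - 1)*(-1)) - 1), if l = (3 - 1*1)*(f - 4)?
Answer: 7084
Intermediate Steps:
f = -13/3 (f = -3 - 4/3 = -13/3 ≈ -4.3333)
l = -50/3 (l = (3 - 1*1)*(-13/3 - 4) = (3 - 1)*(-25/3) = 2*(-25/3) = -50/3 ≈ -16.667)
-84*(l*((-4 - 1)*(-1)) - 1) = -84*(-50*(-4 - 1)*(-1)/3 - 1) = -84*(-(-250)*(-1)/3 - 1) = -84*(-50/3*5 - 1) = -84*(-250/3 - 1) = -84*(-253/3) = 7084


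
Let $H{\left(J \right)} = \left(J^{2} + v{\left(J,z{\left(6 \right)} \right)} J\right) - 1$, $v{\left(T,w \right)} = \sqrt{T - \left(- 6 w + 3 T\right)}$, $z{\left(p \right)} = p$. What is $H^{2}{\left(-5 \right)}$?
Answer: $1726 - 240 \sqrt{46} \approx 98.241$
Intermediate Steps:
$v{\left(T,w \right)} = \sqrt{- 2 T + 6 w}$
$H{\left(J \right)} = -1 + J^{2} + J \sqrt{36 - 2 J}$ ($H{\left(J \right)} = \left(J^{2} + \sqrt{- 2 J + 6 \cdot 6} J\right) - 1 = \left(J^{2} + \sqrt{- 2 J + 36} J\right) - 1 = \left(J^{2} + \sqrt{36 - 2 J} J\right) - 1 = \left(J^{2} + J \sqrt{36 - 2 J}\right) - 1 = -1 + J^{2} + J \sqrt{36 - 2 J}$)
$H^{2}{\left(-5 \right)} = \left(-1 + \left(-5\right)^{2} - 5 \sqrt{36 - -10}\right)^{2} = \left(-1 + 25 - 5 \sqrt{36 + 10}\right)^{2} = \left(-1 + 25 - 5 \sqrt{46}\right)^{2} = \left(24 - 5 \sqrt{46}\right)^{2}$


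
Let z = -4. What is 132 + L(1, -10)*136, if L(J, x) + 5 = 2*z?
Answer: -1636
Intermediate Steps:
L(J, x) = -13 (L(J, x) = -5 + 2*(-4) = -5 - 8 = -13)
132 + L(1, -10)*136 = 132 - 13*136 = 132 - 1768 = -1636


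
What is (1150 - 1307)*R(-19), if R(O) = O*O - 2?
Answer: -56363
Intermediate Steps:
R(O) = -2 + O² (R(O) = O² - 2 = -2 + O²)
(1150 - 1307)*R(-19) = (1150 - 1307)*(-2 + (-19)²) = -157*(-2 + 361) = -157*359 = -56363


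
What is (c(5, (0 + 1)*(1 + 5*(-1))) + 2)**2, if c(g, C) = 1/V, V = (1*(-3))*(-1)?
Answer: 49/9 ≈ 5.4444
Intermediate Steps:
V = 3 (V = -3*(-1) = 3)
c(g, C) = 1/3
(c(5, (0 + 1)*(1 + 5*(-1))) + 2)**2 = (1/3 + 2)**2 = (7/3)**2 = 49/9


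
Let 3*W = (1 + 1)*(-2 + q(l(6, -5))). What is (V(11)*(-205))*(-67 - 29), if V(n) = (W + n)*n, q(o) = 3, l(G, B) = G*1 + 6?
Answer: 2525600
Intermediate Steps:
l(G, B) = 6 + G (l(G, B) = G + 6 = 6 + G)
W = 2/3 (W = ((1 + 1)*(-2 + 3))/3 = (2*1)/3 = (1/3)*2 = 2/3 ≈ 0.66667)
V(n) = n*(2/3 + n) (V(n) = (2/3 + n)*n = n*(2/3 + n))
(V(11)*(-205))*(-67 - 29) = (((1/3)*11*(2 + 3*11))*(-205))*(-67 - 29) = (((1/3)*11*(2 + 33))*(-205))*(-96) = (((1/3)*11*35)*(-205))*(-96) = ((385/3)*(-205))*(-96) = -78925/3*(-96) = 2525600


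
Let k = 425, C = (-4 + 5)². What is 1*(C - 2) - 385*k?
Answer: -163626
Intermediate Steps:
C = 1 (C = 1² = 1)
1*(C - 2) - 385*k = 1*(1 - 2) - 385*425 = 1*(-1) - 163625 = -1 - 163625 = -163626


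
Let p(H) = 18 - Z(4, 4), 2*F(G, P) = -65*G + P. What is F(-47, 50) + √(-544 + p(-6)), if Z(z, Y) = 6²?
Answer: 3105/2 + I*√562 ≈ 1552.5 + 23.707*I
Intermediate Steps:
F(G, P) = P/2 - 65*G/2 (F(G, P) = (-65*G + P)/2 = (P - 65*G)/2 = P/2 - 65*G/2)
Z(z, Y) = 36
p(H) = -18 (p(H) = 18 - 1*36 = 18 - 36 = -18)
F(-47, 50) + √(-544 + p(-6)) = ((½)*50 - 65/2*(-47)) + √(-544 - 18) = (25 + 3055/2) + √(-562) = 3105/2 + I*√562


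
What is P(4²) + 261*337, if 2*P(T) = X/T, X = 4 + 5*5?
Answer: 2814653/32 ≈ 87958.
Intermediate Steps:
X = 29 (X = 4 + 25 = 29)
P(T) = 29/(2*T) (P(T) = (29/T)/2 = 29/(2*T))
P(4²) + 261*337 = 29/(2*(4²)) + 261*337 = (29/2)/16 + 87957 = (29/2)*(1/16) + 87957 = 29/32 + 87957 = 2814653/32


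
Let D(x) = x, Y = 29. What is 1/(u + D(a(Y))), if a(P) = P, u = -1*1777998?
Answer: -1/1777969 ≈ -5.6244e-7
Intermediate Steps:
u = -1777998
1/(u + D(a(Y))) = 1/(-1777998 + 29) = 1/(-1777969) = -1/1777969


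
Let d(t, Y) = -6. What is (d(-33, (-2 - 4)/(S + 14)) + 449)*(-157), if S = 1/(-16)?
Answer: -69551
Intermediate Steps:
S = -1/16 ≈ -0.062500
(d(-33, (-2 - 4)/(S + 14)) + 449)*(-157) = (-6 + 449)*(-157) = 443*(-157) = -69551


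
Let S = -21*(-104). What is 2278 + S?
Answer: 4462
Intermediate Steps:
S = 2184
2278 + S = 2278 + 2184 = 4462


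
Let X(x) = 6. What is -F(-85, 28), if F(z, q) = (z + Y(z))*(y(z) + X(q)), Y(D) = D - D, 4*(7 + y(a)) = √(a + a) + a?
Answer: -7565/4 + 85*I*√170/4 ≈ -1891.3 + 277.07*I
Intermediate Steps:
y(a) = -7 + a/4 + √2*√a/4 (y(a) = -7 + (√(a + a) + a)/4 = -7 + (√(2*a) + a)/4 = -7 + (√2*√a + a)/4 = -7 + (a + √2*√a)/4 = -7 + (a/4 + √2*√a/4) = -7 + a/4 + √2*√a/4)
Y(D) = 0
F(z, q) = z*(-1 + z/4 + √2*√z/4) (F(z, q) = (z + 0)*((-7 + z/4 + √2*√z/4) + 6) = z*(-1 + z/4 + √2*√z/4))
-F(-85, 28) = -(-85)*(-4 - 85 + √2*√(-85))/4 = -(-85)*(-4 - 85 + √2*(I*√85))/4 = -(-85)*(-4 - 85 + I*√170)/4 = -(-85)*(-89 + I*√170)/4 = -(7565/4 - 85*I*√170/4) = -7565/4 + 85*I*√170/4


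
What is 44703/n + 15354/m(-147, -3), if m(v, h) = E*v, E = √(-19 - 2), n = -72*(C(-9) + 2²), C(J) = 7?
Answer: -4967/88 + 1706*I*√21/343 ≈ -56.443 + 22.793*I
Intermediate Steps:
n = -792 (n = -72*(7 + 2²) = -72*(7 + 4) = -72*11 = -792)
E = I*√21 (E = √(-21) = I*√21 ≈ 4.5826*I)
m(v, h) = I*v*√21 (m(v, h) = (I*√21)*v = I*v*√21)
44703/n + 15354/m(-147, -3) = 44703/(-792) + 15354/((I*(-147)*√21)) = 44703*(-1/792) + 15354/((-147*I*√21)) = -4967/88 + 15354*(I*√21/3087) = -4967/88 + 1706*I*√21/343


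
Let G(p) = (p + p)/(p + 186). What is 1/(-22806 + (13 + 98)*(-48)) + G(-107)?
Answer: -6020755/2222586 ≈ -2.7089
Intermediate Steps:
G(p) = 2*p/(186 + p) (G(p) = (2*p)/(186 + p) = 2*p/(186 + p))
1/(-22806 + (13 + 98)*(-48)) + G(-107) = 1/(-22806 + (13 + 98)*(-48)) + 2*(-107)/(186 - 107) = 1/(-22806 + 111*(-48)) + 2*(-107)/79 = 1/(-22806 - 5328) + 2*(-107)*(1/79) = 1/(-28134) - 214/79 = -1/28134 - 214/79 = -6020755/2222586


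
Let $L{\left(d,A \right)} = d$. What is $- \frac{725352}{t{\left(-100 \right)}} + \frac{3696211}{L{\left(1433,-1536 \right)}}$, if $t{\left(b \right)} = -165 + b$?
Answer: $\frac{2018925331}{379745} \approx 5316.5$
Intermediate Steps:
$- \frac{725352}{t{\left(-100 \right)}} + \frac{3696211}{L{\left(1433,-1536 \right)}} = - \frac{725352}{-165 - 100} + \frac{3696211}{1433} = - \frac{725352}{-265} + 3696211 \cdot \frac{1}{1433} = \left(-725352\right) \left(- \frac{1}{265}\right) + \frac{3696211}{1433} = \frac{725352}{265} + \frac{3696211}{1433} = \frac{2018925331}{379745}$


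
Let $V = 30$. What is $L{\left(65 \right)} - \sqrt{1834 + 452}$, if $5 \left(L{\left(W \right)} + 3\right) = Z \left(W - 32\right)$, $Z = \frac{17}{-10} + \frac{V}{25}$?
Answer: $- \frac{63}{10} - 3 \sqrt{254} \approx -54.112$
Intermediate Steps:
$Z = - \frac{1}{2}$ ($Z = \frac{17}{-10} + \frac{30}{25} = 17 \left(- \frac{1}{10}\right) + 30 \cdot \frac{1}{25} = - \frac{17}{10} + \frac{6}{5} = - \frac{1}{2} \approx -0.5$)
$L{\left(W \right)} = \frac{1}{5} - \frac{W}{10}$ ($L{\left(W \right)} = -3 + \frac{\left(- \frac{1}{2}\right) \left(W - 32\right)}{5} = -3 + \frac{\left(- \frac{1}{2}\right) \left(-32 + W\right)}{5} = -3 + \frac{16 - \frac{W}{2}}{5} = -3 - \left(- \frac{16}{5} + \frac{W}{10}\right) = \frac{1}{5} - \frac{W}{10}$)
$L{\left(65 \right)} - \sqrt{1834 + 452} = \left(\frac{1}{5} - \frac{13}{2}\right) - \sqrt{1834 + 452} = \left(\frac{1}{5} - \frac{13}{2}\right) - \sqrt{2286} = - \frac{63}{10} - 3 \sqrt{254}$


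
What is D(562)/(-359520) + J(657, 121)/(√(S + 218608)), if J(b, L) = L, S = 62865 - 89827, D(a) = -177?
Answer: 59/119840 + 121*√14/1638 ≈ 0.27689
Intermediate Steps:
S = -26962
D(562)/(-359520) + J(657, 121)/(√(S + 218608)) = -177/(-359520) + 121/(√(-26962 + 218608)) = -177*(-1/359520) + 121/(√191646) = 59/119840 + 121/((117*√14)) = 59/119840 + 121*(√14/1638) = 59/119840 + 121*√14/1638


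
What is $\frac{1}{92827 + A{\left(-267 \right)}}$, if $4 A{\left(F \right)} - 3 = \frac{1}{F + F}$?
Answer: $\frac{2136}{198280073} \approx 1.0773 \cdot 10^{-5}$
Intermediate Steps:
$A{\left(F \right)} = \frac{3}{4} + \frac{1}{8 F}$ ($A{\left(F \right)} = \frac{3}{4} + \frac{1}{4 \left(F + F\right)} = \frac{3}{4} + \frac{1}{4 \cdot 2 F} = \frac{3}{4} + \frac{\frac{1}{2} \frac{1}{F}}{4} = \frac{3}{4} + \frac{1}{8 F}$)
$\frac{1}{92827 + A{\left(-267 \right)}} = \frac{1}{92827 + \frac{1 + 6 \left(-267\right)}{8 \left(-267\right)}} = \frac{1}{92827 + \frac{1}{8} \left(- \frac{1}{267}\right) \left(1 - 1602\right)} = \frac{1}{92827 + \frac{1}{8} \left(- \frac{1}{267}\right) \left(-1601\right)} = \frac{1}{92827 + \frac{1601}{2136}} = \frac{1}{\frac{198280073}{2136}} = \frac{2136}{198280073}$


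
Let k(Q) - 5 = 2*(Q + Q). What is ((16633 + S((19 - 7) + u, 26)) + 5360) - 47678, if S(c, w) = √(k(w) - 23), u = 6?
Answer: -25685 + √86 ≈ -25676.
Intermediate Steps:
k(Q) = 5 + 4*Q (k(Q) = 5 + 2*(Q + Q) = 5 + 2*(2*Q) = 5 + 4*Q)
S(c, w) = √(-18 + 4*w) (S(c, w) = √((5 + 4*w) - 23) = √(-18 + 4*w))
((16633 + S((19 - 7) + u, 26)) + 5360) - 47678 = ((16633 + √(-18 + 4*26)) + 5360) - 47678 = ((16633 + √(-18 + 104)) + 5360) - 47678 = ((16633 + √86) + 5360) - 47678 = (21993 + √86) - 47678 = -25685 + √86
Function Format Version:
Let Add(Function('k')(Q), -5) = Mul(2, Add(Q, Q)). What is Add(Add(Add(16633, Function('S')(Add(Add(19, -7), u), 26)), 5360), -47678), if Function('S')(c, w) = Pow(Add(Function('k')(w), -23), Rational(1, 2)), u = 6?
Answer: Add(-25685, Pow(86, Rational(1, 2))) ≈ -25676.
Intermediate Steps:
Function('k')(Q) = Add(5, Mul(4, Q)) (Function('k')(Q) = Add(5, Mul(2, Add(Q, Q))) = Add(5, Mul(2, Mul(2, Q))) = Add(5, Mul(4, Q)))
Function('S')(c, w) = Pow(Add(-18, Mul(4, w)), Rational(1, 2)) (Function('S')(c, w) = Pow(Add(Add(5, Mul(4, w)), -23), Rational(1, 2)) = Pow(Add(-18, Mul(4, w)), Rational(1, 2)))
Add(Add(Add(16633, Function('S')(Add(Add(19, -7), u), 26)), 5360), -47678) = Add(Add(Add(16633, Pow(Add(-18, Mul(4, 26)), Rational(1, 2))), 5360), -47678) = Add(Add(Add(16633, Pow(Add(-18, 104), Rational(1, 2))), 5360), -47678) = Add(Add(Add(16633, Pow(86, Rational(1, 2))), 5360), -47678) = Add(Add(21993, Pow(86, Rational(1, 2))), -47678) = Add(-25685, Pow(86, Rational(1, 2)))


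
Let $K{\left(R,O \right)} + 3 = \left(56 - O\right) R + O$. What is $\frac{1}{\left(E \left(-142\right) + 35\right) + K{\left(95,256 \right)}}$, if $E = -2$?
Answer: $- \frac{1}{18428} \approx -5.4265 \cdot 10^{-5}$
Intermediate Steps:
$K{\left(R,O \right)} = -3 + O + R \left(56 - O\right)$ ($K{\left(R,O \right)} = -3 + \left(\left(56 - O\right) R + O\right) = -3 + \left(R \left(56 - O\right) + O\right) = -3 + \left(O + R \left(56 - O\right)\right) = -3 + O + R \left(56 - O\right)$)
$\frac{1}{\left(E \left(-142\right) + 35\right) + K{\left(95,256 \right)}} = \frac{1}{\left(\left(-2\right) \left(-142\right) + 35\right) + \left(-3 + 256 + 56 \cdot 95 - 256 \cdot 95\right)} = \frac{1}{\left(284 + 35\right) + \left(-3 + 256 + 5320 - 24320\right)} = \frac{1}{319 - 18747} = \frac{1}{-18428} = - \frac{1}{18428}$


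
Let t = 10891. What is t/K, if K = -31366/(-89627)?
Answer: 976127657/31366 ≈ 31121.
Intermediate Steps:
K = 31366/89627 (K = -31366*(-1/89627) = 31366/89627 ≈ 0.34996)
t/K = 10891/(31366/89627) = 10891*(89627/31366) = 976127657/31366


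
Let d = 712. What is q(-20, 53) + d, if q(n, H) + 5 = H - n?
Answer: 780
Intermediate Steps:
q(n, H) = -5 + H - n (q(n, H) = -5 + (H - n) = -5 + H - n)
q(-20, 53) + d = (-5 + 53 - 1*(-20)) + 712 = (-5 + 53 + 20) + 712 = 68 + 712 = 780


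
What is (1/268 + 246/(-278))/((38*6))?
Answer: -32825/8493456 ≈ -0.0038647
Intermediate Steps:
(1/268 + 246/(-278))/((38*6)) = (1*(1/268) + 246*(-1/278))/228 = (1/268 - 123/139)*(1/228) = -32825/37252*1/228 = -32825/8493456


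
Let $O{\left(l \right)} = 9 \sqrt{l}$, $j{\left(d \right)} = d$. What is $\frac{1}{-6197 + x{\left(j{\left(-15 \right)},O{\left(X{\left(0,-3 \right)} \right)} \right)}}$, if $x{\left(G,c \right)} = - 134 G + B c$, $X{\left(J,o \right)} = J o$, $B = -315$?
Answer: $- \frac{1}{4187} \approx -0.00023883$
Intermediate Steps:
$x{\left(G,c \right)} = - 315 c - 134 G$ ($x{\left(G,c \right)} = - 134 G - 315 c = - 315 c - 134 G$)
$\frac{1}{-6197 + x{\left(j{\left(-15 \right)},O{\left(X{\left(0,-3 \right)} \right)} \right)}} = \frac{1}{-6197 - \left(-2010 + 315 \cdot 9 \sqrt{0 \left(-3\right)}\right)} = \frac{1}{-6197 + \left(- 315 \cdot 9 \sqrt{0} + 2010\right)} = \frac{1}{-6197 + \left(- 315 \cdot 9 \cdot 0 + 2010\right)} = \frac{1}{-6197 + \left(\left(-315\right) 0 + 2010\right)} = \frac{1}{-6197 + \left(0 + 2010\right)} = \frac{1}{-6197 + 2010} = \frac{1}{-4187} = - \frac{1}{4187}$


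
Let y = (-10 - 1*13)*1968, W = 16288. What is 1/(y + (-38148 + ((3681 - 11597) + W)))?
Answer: -1/75040 ≈ -1.3326e-5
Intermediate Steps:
y = -45264 (y = (-10 - 13)*1968 = -23*1968 = -45264)
1/(y + (-38148 + ((3681 - 11597) + W))) = 1/(-45264 + (-38148 + ((3681 - 11597) + 16288))) = 1/(-45264 + (-38148 + (-7916 + 16288))) = 1/(-45264 + (-38148 + 8372)) = 1/(-45264 - 29776) = 1/(-75040) = -1/75040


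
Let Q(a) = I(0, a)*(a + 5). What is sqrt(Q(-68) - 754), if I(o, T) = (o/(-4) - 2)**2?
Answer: I*sqrt(1006) ≈ 31.717*I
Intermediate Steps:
I(o, T) = (-2 - o/4)**2 (I(o, T) = (o*(-1/4) - 2)**2 = (-o/4 - 2)**2 = (-2 - o/4)**2)
Q(a) = 20 + 4*a (Q(a) = ((8 + 0)**2/16)*(a + 5) = ((1/16)*8**2)*(5 + a) = ((1/16)*64)*(5 + a) = 4*(5 + a) = 20 + 4*a)
sqrt(Q(-68) - 754) = sqrt((20 + 4*(-68)) - 754) = sqrt((20 - 272) - 754) = sqrt(-252 - 754) = sqrt(-1006) = I*sqrt(1006)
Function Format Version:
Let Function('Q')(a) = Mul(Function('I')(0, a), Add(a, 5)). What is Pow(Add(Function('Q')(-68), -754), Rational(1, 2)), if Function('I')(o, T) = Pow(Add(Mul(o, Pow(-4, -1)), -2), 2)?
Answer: Mul(I, Pow(1006, Rational(1, 2))) ≈ Mul(31.717, I)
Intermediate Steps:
Function('I')(o, T) = Pow(Add(-2, Mul(Rational(-1, 4), o)), 2) (Function('I')(o, T) = Pow(Add(Mul(o, Rational(-1, 4)), -2), 2) = Pow(Add(Mul(Rational(-1, 4), o), -2), 2) = Pow(Add(-2, Mul(Rational(-1, 4), o)), 2))
Function('Q')(a) = Add(20, Mul(4, a)) (Function('Q')(a) = Mul(Mul(Rational(1, 16), Pow(Add(8, 0), 2)), Add(a, 5)) = Mul(Mul(Rational(1, 16), Pow(8, 2)), Add(5, a)) = Mul(Mul(Rational(1, 16), 64), Add(5, a)) = Mul(4, Add(5, a)) = Add(20, Mul(4, a)))
Pow(Add(Function('Q')(-68), -754), Rational(1, 2)) = Pow(Add(Add(20, Mul(4, -68)), -754), Rational(1, 2)) = Pow(Add(Add(20, -272), -754), Rational(1, 2)) = Pow(Add(-252, -754), Rational(1, 2)) = Pow(-1006, Rational(1, 2)) = Mul(I, Pow(1006, Rational(1, 2)))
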